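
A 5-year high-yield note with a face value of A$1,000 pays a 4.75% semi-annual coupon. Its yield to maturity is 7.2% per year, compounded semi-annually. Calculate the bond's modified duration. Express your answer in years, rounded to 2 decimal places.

4.32 years

Periodic yield y = 0.036. First find Macaulay duration:
  t   CF        PV=CF/(1+0.036)^t    t·PV
  1        23.75        22.9247        22.9247
  2        23.75        22.1281        44.2562
  3        23.75        21.3592        64.0775
  4        23.75        20.6170        82.4678
  5        23.75        19.9005        99.5027
  6        23.75        19.2090       115.2541
  7        23.75        18.5415       129.7906
  8        23.75        17.8972       143.1778
  9        23.75        17.2753       155.4778
  10    1,023.75       718.7806     7,187.8062
  Σ                    898.6332     8,044.7354
P = 898.6332; Macaulay duration = 8,044.7354 / 898.6332 = 8.95219 half-year periods = 4.47610 years.
Modified duration = D_Mac / (1 + y) = 4.47610 / 1.036 = 4.32056 years.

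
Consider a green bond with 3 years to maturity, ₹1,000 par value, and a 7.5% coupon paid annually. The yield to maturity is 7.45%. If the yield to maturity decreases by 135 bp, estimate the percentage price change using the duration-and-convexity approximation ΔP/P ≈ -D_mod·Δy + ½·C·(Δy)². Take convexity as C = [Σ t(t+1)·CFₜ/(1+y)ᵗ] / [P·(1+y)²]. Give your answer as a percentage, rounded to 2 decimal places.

With y = 0.0745:
  t   CF        PV=CF/(1+0.0745)^t    t·PV        t(t+1)·PV
  1        75.00        69.7999        69.7999         139.5998
  2        75.00        64.9604       129.9207         389.7622
  3     1,075.00       866.5412     2,599.6235      10,398.4941
  Σ                  1,001.3014     2,799.3442      10,927.8561
P = 1,001.3014; D_Mac = 2.79571 yrs; D_mod = 2.60187 yrs; C = 9.45273.
Duration effect: -2.60187 × (-0.0135) = +0.035125
Convexity effect: 0.5 × 9.45273 × (-0.0135)² = +0.0008614
ΔP/P ≈ +0.035125 + 0.0008614 = +0.035987 = +3.5987%.

+3.60%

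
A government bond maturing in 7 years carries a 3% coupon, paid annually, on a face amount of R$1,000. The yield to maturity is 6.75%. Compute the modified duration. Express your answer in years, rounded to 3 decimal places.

Periodic yield y = 0.0675. First find Macaulay duration:
  t   CF        PV=CF/(1+0.0675)^t    t·PV
  1        30.00        28.1030        28.1030
  2        30.00        26.3260        52.6521
  3        30.00        24.6614        73.9842
  4        30.00        23.1020        92.4080
  5        30.00        21.6412       108.2061
  6        30.00        20.2728       121.6369
  7     1,030.00       652.0217     4,564.1518
  Σ                    796.1282     5,041.1421
P = 796.1282; Macaulay duration = 5,041.1421 / 796.1282 = 6.33207 years.
Modified duration = D_Mac / (1 + y) = 6.33207 / 1.0675 = 5.93168 years.

5.932 years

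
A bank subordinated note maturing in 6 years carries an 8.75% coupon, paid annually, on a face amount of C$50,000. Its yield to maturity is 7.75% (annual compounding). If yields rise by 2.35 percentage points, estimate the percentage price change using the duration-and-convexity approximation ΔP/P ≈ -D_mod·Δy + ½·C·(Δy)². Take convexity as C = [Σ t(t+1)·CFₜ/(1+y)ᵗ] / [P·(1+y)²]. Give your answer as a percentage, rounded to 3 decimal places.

-10.011%

With y = 0.0775:
  t   CF        PV=CF/(1+0.0775)^t    t·PV        t(t+1)·PV
  1     4,375.00     4,060.3248     4,060.3248       8,120.6497
  2     4,375.00     3,768.2829     7,536.5658      22,609.6974
  3     4,375.00     3,497.2463    10,491.7389      41,966.9557
  4     4,375.00     3,245.7042    12,982.8169      64,914.0847
  5     4,375.00     3,012.2545    15,061.2725      90,367.6353
  6    54,375.00    34,745.2625   208,471.5749   1,459,301.0245
  Σ                 52,329.0753   258,604.2940   1,687,280.0473
P = 52,329.0753; D_Mac = 4.94189 yrs; D_mod = 4.58644 yrs; C = 27.77215.
Duration effect: -4.58644 × (+0.0235) = -0.107781
Convexity effect: 0.5 × 27.77215 × (0.0235)² = +0.0076686
ΔP/P ≈ -0.107781 + 0.0076686 = -0.100113 = -10.0113%.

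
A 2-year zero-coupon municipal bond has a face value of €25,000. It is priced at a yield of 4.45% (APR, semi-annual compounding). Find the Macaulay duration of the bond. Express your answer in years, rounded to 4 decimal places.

A zero-coupon bond has a single cash flow at maturity, so its Macaulay duration equals its maturity: 2 years.
(Equivalently: 4 semi-annual periods ÷ 2 = 2 years.)

2.0000 years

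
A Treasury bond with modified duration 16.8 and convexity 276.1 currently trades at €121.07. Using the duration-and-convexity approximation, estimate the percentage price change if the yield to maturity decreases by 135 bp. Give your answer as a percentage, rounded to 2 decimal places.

Duration effect: -D_mod·Δy = -16.8 × (-0.0135) = +0.226800
Convexity effect: ½·C·(Δy)² = 0.5 × 276.1 × (-0.0135)² = +0.0251596125
ΔP/P ≈ +0.226800 + 0.0251596125 = +0.2519596125
= +25.19596125%.

+25.20%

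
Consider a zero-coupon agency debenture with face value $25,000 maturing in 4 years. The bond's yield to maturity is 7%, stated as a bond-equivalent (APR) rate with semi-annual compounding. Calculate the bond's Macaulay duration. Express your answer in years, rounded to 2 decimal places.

4.00 years

A zero-coupon bond has a single cash flow at maturity, so its Macaulay duration equals its maturity: 4 years.
(Equivalently: 8 semi-annual periods ÷ 2 = 4 years.)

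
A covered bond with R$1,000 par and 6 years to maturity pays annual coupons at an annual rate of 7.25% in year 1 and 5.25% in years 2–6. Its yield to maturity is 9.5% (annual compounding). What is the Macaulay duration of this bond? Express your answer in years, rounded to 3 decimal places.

Periodic yield y = 0.095. Discount each cash flow and weight by its year:
  t   CF        PV=CF/(1+0.095)^t    t·PV
  1        72.50        66.2100        66.2100
  2        52.50        43.7856        87.5712
  3        52.50        39.9868       119.9605
  4        52.50        36.5177       146.0706
  5        52.50        33.3495       166.7473
  6     1,052.50       610.5727     3,663.4363
  Σ                    830.4223     4,249.9958
Price P = Σ PV = 830.4223.
Macaulay duration = Σ(t·PV) / P = 4,249.9958 / 830.4223 = 5.11787 years.

5.118 years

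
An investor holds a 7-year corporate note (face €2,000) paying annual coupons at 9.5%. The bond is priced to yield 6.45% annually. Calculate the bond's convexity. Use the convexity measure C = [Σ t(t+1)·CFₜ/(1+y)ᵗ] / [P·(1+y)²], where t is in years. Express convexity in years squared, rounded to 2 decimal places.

With y = 0.0645:
  t   CF        PV=CF/(1+0.0645)^t    t·PV        t(t+1)·PV
  1       190.00       178.4876       178.4876         356.9751
  2       190.00       167.6727       335.3453       1,006.0360
  3       190.00       157.5131       472.5392       1,890.1569
  4       190.00       147.9691       591.8763       2,959.3814
  5       190.00       139.0034       695.0168       4,170.1005
  6       190.00       130.5809       783.4853       5,484.3972
  7     2,190.00     1,413.9188     9,897.4313      79,179.4501
  Σ                  2,335.1453    12,954.1817      95,046.4972
P = 2,335.1453.
Convexity = Σ t(t+1)·PV / [P·(1+y)²] = 95,046.4972 / (2,335.1453 × 1.133160) = 35.91955.

35.92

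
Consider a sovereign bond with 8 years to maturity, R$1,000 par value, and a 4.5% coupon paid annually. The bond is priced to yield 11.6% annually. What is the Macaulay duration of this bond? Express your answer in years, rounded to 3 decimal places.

Periodic yield y = 0.116. Discount each cash flow and weight by its year:
  t   CF        PV=CF/(1+0.116)^t    t·PV
  1        45.00        40.3226        40.3226
  2        45.00        36.1313        72.2627
  3        45.00        32.3758        97.1273
  4        45.00        29.0105       116.0421
  5        45.00        25.9951       129.9755
  6        45.00        23.2931       139.7586
  7        45.00        20.8720       146.1037
  8     1,045.00       434.3129     3,474.5032
  Σ                    642.3133     4,216.0957
Price P = Σ PV = 642.3133.
Macaulay duration = Σ(t·PV) / P = 4,216.0957 / 642.3133 = 6.56392 years.

6.564 years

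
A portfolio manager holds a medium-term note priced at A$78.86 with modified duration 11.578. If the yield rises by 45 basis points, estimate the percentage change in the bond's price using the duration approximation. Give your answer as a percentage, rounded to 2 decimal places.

-5.21%

Duration approximation: ΔP/P ≈ -D_mod · Δy = -11.578 × (+0.0045) = -0.052101.
As a percentage: -5.2101%.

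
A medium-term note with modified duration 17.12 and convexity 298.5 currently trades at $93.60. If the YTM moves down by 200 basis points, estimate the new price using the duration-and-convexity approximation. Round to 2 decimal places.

Duration effect: -D_mod·Δy = -17.12 × (-0.02) = +0.342400
Convexity effect: ½·C·(Δy)² = 0.5 × 298.5 × (-0.02)² = +0.0597000
ΔP/P ≈ +0.342400 + 0.0597000 = +0.402100
New price ≈ 93.60 × (1 + 0.402100) = 131.23656.

$131.24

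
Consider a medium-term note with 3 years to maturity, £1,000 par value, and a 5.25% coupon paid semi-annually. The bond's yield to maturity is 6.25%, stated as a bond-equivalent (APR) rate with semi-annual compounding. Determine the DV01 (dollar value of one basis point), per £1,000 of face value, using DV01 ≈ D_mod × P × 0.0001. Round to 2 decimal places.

£0.27

Periodic yield y = 0.03125.
  t   CF        PV=CF/(1+0.03125)^t    t·PV
  1        26.25        25.4545        25.4545
  2        26.25        24.6832        49.3664
  3        26.25        23.9352        71.8057
  4        26.25        23.2099        92.8396
  5        26.25        22.5066       112.5329
  6     1,026.25       853.2365     5,119.4187
  Σ                    973.0259     5,471.4178
P = 973.0259; D_Mac = 5.62310 half-year periods = 2.81155 yrs; D_mod = 2.72635 yrs.
DV01 ≈ 2.72635 × 973.0259 × 0.0001 = 0.265281.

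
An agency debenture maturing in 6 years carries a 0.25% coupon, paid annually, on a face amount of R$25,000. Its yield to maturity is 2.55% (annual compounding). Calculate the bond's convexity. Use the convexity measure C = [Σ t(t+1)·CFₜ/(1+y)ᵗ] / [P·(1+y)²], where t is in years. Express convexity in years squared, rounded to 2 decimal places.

With y = 0.0255:
  t   CF        PV=CF/(1+0.0255)^t    t·PV        t(t+1)·PV
  1        62.50        60.9459        60.9459         121.8918
  2        62.50        59.4304       118.8608         356.5824
  3        62.50        57.9526       173.8578         695.4314
  4        62.50        56.5116       226.0463       1,130.2314
  5        62.50        55.1064       275.5318       1,653.1907
  6    25,062.50    21,548.1704   129,289.0226     905,023.1579
  Σ                 21,838.1172   130,144.2651     908,980.4854
P = 21,838.1172.
Convexity = Σ t(t+1)·PV / [P·(1+y)²] = 908,980.4854 / (21,838.1172 × 1.051650) = 39.57929.

39.58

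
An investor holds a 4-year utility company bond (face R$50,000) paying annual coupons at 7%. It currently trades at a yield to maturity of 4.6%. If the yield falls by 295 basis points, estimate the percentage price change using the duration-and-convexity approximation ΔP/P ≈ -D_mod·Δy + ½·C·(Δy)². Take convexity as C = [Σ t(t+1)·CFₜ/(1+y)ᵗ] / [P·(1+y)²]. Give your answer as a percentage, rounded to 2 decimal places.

With y = 0.046:
  t   CF        PV=CF/(1+0.046)^t    t·PV        t(t+1)·PV
  1     3,500.00     3,346.0803     3,346.0803       6,692.1606
  2     3,500.00     3,198.9295     6,397.8591      19,193.5773
  3     3,500.00     3,058.2500     9,174.7501      36,699.0005
  4    53,500.00    44,691.7174   178,766.8696     893,834.3480
  Σ                 54,294.9773   197,685.5591     956,419.0864
P = 54,294.9773; D_Mac = 3.64095 yrs; D_mod = 3.48084 yrs; C = 16.09998.
Duration effect: -3.48084 × (-0.0295) = +0.102685
Convexity effect: 0.5 × 16.09998 × (-0.0295)² = +0.0070055
ΔP/P ≈ +0.102685 + 0.0070055 = +0.109690 = +10.9690%.

+10.97%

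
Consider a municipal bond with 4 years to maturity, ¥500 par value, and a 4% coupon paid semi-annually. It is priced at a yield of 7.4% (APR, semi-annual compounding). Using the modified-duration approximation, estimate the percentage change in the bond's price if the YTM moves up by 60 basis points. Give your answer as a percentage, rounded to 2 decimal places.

Periodic yield y = 0.037. Modified duration first:
  t   CF        PV=CF/(1+0.037)^t    t·PV
  1        10.00         9.6432         9.6432
  2        10.00         9.2991        18.5983
  3        10.00         8.9673        26.9020
  4        10.00         8.6474        34.5896
  5        10.00         8.3389        41.6943
  6        10.00         8.0413        48.2479
  7        10.00         7.7544        54.2809
  8       510.00       381.3644     3,050.9150
  Σ                    442.0560     3,284.8711
P = 442.0560; D_Mac = 7.43089 half-year periods = 3.71545 yrs; D_mod = 3.71545/(1+0.037) = 3.58288 yrs.
ΔP/P ≈ -D_mod · Δy = -3.58288 × (+0.006) = -0.021497 = -2.1497%.

-2.15%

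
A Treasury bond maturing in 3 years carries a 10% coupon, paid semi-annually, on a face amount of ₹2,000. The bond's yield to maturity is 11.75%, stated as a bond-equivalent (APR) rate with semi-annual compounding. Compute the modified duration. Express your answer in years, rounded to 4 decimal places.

Periodic yield y = 0.05875. First find Macaulay duration:
  t   CF        PV=CF/(1+0.05875)^t    t·PV
  1       100.00        94.4510        94.4510
  2       100.00        89.2099       178.4198
  3       100.00        84.2597       252.7790
  4       100.00        79.5841       318.3364
  5       100.00        75.1680       375.8399
  6     2,100.00     1,490.9352     8,945.6109
  Σ                  1,913.6078    10,165.4371
P = 1,913.6078; Macaulay duration = 10,165.4371 / 1,913.6078 = 5.31218 half-year periods = 2.65609 years.
Modified duration = D_Mac / (1 + y) = 2.65609 / 1.05875 = 2.50871 years.

2.5087 years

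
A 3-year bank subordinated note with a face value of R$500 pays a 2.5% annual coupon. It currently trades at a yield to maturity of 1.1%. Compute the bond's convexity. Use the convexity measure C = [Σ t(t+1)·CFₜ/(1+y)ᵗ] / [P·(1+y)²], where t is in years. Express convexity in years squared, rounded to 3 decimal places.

With y = 0.011:
  t   CF        PV=CF/(1+0.011)^t    t·PV        t(t+1)·PV
  1        12.50        12.3640        12.3640          24.7280
  2        12.50        12.2295        24.4589          73.3768
  3       512.50       495.9529     1,487.8586       5,951.4344
  Σ                    520.5463     1,524.6815       6,049.5392
P = 520.5463.
Convexity = Σ t(t+1)·PV / [P·(1+y)²] = 6,049.5392 / (520.5463 × 1.022121) = 11.37000.

11.370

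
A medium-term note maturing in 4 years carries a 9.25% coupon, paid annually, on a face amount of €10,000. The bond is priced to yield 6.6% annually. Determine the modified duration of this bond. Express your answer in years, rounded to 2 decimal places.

3.32 years

Periodic yield y = 0.066. First find Macaulay duration:
  t   CF        PV=CF/(1+0.066)^t    t·PV
  1       925.00       867.7298       867.7298
  2       925.00       814.0055     1,628.0109
  3       925.00       763.6074     2,290.8221
  4    10,925.00     8,460.4337    33,841.7348
  Σ                 10,905.7764    38,628.2978
P = 10,905.7764; Macaulay duration = 38,628.2978 / 10,905.7764 = 3.54200 years.
Modified duration = D_Mac / (1 + y) = 3.54200 / 1.066 = 3.32270 years.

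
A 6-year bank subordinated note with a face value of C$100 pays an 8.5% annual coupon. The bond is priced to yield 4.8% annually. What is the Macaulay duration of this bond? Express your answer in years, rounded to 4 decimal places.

Periodic yield y = 0.048. Discount each cash flow and weight by its year:
  t   CF        PV=CF/(1+0.048)^t    t·PV
  1         8.50         8.1107         8.1107
  2         8.50         7.7392        15.4784
  3         8.50         7.3847        22.1542
  4         8.50         7.0465        28.1860
  5         8.50         6.7238        33.6188
  6       108.50        81.8959       491.3753
  Σ                    118.9008       598.9234
Price P = Σ PV = 118.9008.
Macaulay duration = Σ(t·PV) / P = 598.9234 / 118.9008 = 5.03717 years.

5.0372 years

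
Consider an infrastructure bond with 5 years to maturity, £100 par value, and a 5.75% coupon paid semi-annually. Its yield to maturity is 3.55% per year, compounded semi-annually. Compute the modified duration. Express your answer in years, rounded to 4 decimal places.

4.3707 years

Periodic yield y = 0.01775. First find Macaulay duration:
  t   CF        PV=CF/(1+0.01775)^t    t·PV
  1        2.875         2.8249         2.8249
  2        2.875         2.7756         5.5512
  3        2.875         2.7272         8.1816
  4        2.875         2.6796        10.7185
  5        2.875         2.6329        13.1644
  6        2.875         2.5870        15.5218
  7        2.875         2.5419        17.7930
  8        2.875         2.4975        19.9802
  9        2.875         2.4540        22.0857
  10     102.875        86.2777       862.7774
  Σ                    109.9982       978.5985
P = 109.9982; Macaulay duration = 978.5985 / 109.9982 = 8.89650 half-year periods = 4.44825 years.
Modified duration = D_Mac / (1 + y) = 4.44825 / 1.01775 = 4.37067 years.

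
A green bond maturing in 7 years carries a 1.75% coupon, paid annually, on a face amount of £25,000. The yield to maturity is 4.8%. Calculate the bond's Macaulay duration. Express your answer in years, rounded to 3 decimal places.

Periodic yield y = 0.048. Discount each cash flow and weight by its year:
  t   CF        PV=CF/(1+0.048)^t    t·PV
  1       437.50       417.4618       417.4618
  2       437.50       398.3414       796.6829
  3       437.50       380.0968     1,140.2904
  4       437.50       362.6878     1,450.7511
  5       437.50       346.0761     1,730.3806
  6       437.50       330.2253     1,981.3519
  7    25,437.50    18,320.8428   128,245.8995
  Σ                 20,555.7321   135,762.8183
Price P = Σ PV = 20,555.7321.
Macaulay duration = Σ(t·PV) / P = 135,762.8183 / 20,555.7321 = 6.60462 years.

6.605 years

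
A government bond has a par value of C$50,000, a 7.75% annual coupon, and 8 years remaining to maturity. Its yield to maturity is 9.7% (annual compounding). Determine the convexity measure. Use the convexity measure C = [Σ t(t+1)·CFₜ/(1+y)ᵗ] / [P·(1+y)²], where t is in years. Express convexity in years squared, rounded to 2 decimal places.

41.69

With y = 0.097:
  t   CF        PV=CF/(1+0.097)^t    t·PV        t(t+1)·PV
  1     3,875.00     3,532.3610     3,532.3610       7,064.7220
  2     3,875.00     3,220.0191     6,440.0383      19,320.1148
  3     3,875.00     2,935.2955     8,805.8864      35,223.5456
  4     3,875.00     2,675.7479    10,702.9917      53,514.9584
  5     3,875.00     2,439.1503    12,195.7517      73,174.5101
  6     3,875.00     2,223.4734    13,340.8405      93,385.8835
  7     3,875.00     2,026.8673    14,188.0710     113,504.5682
  8    53,875.00    25,688.2348   205,505.8786   1,849,552.9072
  Σ                 44,741.1494   274,711.8191   2,244,741.2098
P = 44,741.1494.
Convexity = Σ t(t+1)·PV / [P·(1+y)²] = 2,244,741.2098 / (44,741.1494 × 1.203409) = 41.69134.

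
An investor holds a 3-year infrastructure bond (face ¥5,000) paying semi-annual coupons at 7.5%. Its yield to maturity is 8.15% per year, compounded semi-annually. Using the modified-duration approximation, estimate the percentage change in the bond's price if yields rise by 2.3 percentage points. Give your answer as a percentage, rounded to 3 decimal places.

-6.053%

Periodic yield y = 0.04075. Modified duration first:
  t   CF        PV=CF/(1+0.04075)^t    t·PV
  1       187.50       180.1585       180.1585
  2       187.50       173.1045       346.2091
  3       187.50       166.3267       498.9801
  4       187.50       159.8143       639.2571
  5       187.50       153.5568       767.7842
  6     5,187.50     4,082.0620    24,492.3718
  Σ                  4,915.0229    26,924.7609
P = 4,915.0229; D_Mac = 5.47805 half-year periods = 2.73903 yrs; D_mod = 2.73903/(1+0.04075) = 2.63178 yrs.
ΔP/P ≈ -D_mod · Δy = -2.63178 × (+0.023) = -0.060531 = -6.0531%.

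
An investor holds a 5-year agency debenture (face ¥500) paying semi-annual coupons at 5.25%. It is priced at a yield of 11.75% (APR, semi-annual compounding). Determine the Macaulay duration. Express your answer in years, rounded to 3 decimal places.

Periodic yield y = 0.05875. Discount each cash flow and weight by its period:
  t   CF        PV=CF/(1+0.05875)^t    t·PV
  1       13.125        12.3967        12.3967
  2       13.125        11.7088        23.4176
  3       13.125        11.0591        33.1772
  4       13.125        10.4454        41.7817
  5       13.125         9.8658        49.3290
  6       13.125         9.3183        55.9101
  7       13.125         8.8013        61.6089
  8       13.125         8.3129        66.5031
  9       13.125         7.8516        70.6645
  10     513.125       289.9272     2,899.2719
  Σ                    379.6871     3,314.0606
Price P = Σ PV = 379.6871.
Macaulay duration = Σ(t·PV) / P = 3,314.0606 / 379.6871 = 8.72840 half-year periods.
In years: 8.72840 / 2 = 4.36420 years.

4.364 years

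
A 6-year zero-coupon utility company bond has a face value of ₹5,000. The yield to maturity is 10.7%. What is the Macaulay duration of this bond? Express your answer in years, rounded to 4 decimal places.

6.0000 years

A zero-coupon bond has a single cash flow at maturity, so its Macaulay duration equals its maturity: 6 years.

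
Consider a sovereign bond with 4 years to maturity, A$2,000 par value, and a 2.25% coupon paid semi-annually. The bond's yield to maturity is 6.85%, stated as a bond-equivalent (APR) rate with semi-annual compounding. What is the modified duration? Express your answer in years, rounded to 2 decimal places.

Periodic yield y = 0.03425. First find Macaulay duration:
  t   CF        PV=CF/(1+0.03425)^t    t·PV
  1        22.50        21.7549        21.7549
  2        22.50        21.0345        42.0689
  3        22.50        20.3379        61.0137
  4        22.50        19.6644        78.6575
  5        22.50        19.0132        95.0659
  6        22.50        18.3835       110.3013
  7        22.50        17.7748       124.4233
  8     2,022.50     1,544.8428    12,358.7424
  Σ                  1,682.8059    12,892.0280
P = 1,682.8059; Macaulay duration = 12,892.0280 / 1,682.8059 = 7.66103 half-year periods = 3.83052 years.
Modified duration = D_Mac / (1 + y) = 3.83052 / 1.03425 = 3.70366 years.

3.70 years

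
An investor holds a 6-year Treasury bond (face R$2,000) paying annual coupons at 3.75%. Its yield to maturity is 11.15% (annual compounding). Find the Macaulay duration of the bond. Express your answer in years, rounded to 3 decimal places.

Periodic yield y = 0.1115. Discount each cash flow and weight by its year:
  t   CF        PV=CF/(1+0.1115)^t    t·PV
  1        75.00        67.4764        67.4764
  2        75.00        60.7075       121.4150
  3        75.00        54.6176       163.8529
  4        75.00        49.1387       196.5547
  5        75.00        44.2093       221.0466
  6     2,075.00     1,100.4272     6,602.5629
  Σ                  1,376.5767     7,372.9085
Price P = Σ PV = 1,376.5767.
Macaulay duration = Σ(t·PV) / P = 7,372.9085 / 1,376.5767 = 5.35597 years.

5.356 years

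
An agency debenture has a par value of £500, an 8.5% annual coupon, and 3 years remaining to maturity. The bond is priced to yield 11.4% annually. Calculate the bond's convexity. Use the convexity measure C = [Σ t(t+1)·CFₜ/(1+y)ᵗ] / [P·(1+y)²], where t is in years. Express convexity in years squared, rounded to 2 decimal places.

With y = 0.114:
  t   CF        PV=CF/(1+0.114)^t    t·PV        t(t+1)·PV
  1        42.50        38.1508        38.1508          76.3016
  2        42.50        34.2467        68.4934         205.4801
  3       542.50       392.4137     1,177.2411       4,708.9645
  Σ                    464.8112     1,283.8853       4,990.7462
P = 464.8112.
Convexity = Σ t(t+1)·PV / [P·(1+y)²] = 4,990.7462 / (464.8112 × 1.240996) = 8.65204.

8.65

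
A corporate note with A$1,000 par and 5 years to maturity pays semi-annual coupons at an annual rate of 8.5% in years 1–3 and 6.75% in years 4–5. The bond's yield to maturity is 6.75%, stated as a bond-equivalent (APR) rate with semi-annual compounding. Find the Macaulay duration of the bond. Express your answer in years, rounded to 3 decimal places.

Periodic yield y = 0.03375. Discount each cash flow and weight by its period:
  t   CF        PV=CF/(1+0.03375)^t    t·PV
  1        42.50        41.1125        41.1125
  2        42.50        39.7702        79.5404
  3        42.50        38.4718       115.4154
  4        42.50        37.2158       148.8630
  5        42.50        36.0007       180.0037
  6        42.50        34.8254       208.9522
  7        33.75        26.7525       187.2678
  8        33.75        25.8791       207.0330
  9        33.75        25.0342       225.3080
  10    1,033.75       741.7547     7,417.5468
  Σ                  1,046.8169     8,811.0428
Price P = Σ PV = 1,046.8169.
Macaulay duration = Σ(t·PV) / P = 8,811.0428 / 1,046.8169 = 8.41699 half-year periods.
In years: 8.41699 / 2 = 4.20849 years.

4.208 years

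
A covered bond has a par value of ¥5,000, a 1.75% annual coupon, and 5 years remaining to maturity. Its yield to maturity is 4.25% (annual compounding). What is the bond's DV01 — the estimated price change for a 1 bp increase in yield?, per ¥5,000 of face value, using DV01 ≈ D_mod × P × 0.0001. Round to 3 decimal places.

Periodic yield y = 0.0425.
  t   CF        PV=CF/(1+0.0425)^t    t·PV
  1        87.50        83.9329        83.9329
  2        87.50        80.5111       161.0223
  3        87.50        77.2289       231.6867
  4        87.50        74.0805       296.3219
  5     5,087.50     4,131.6555    20,658.2776
  Σ                  4,447.4089    21,431.2413
P = 4,447.4089; D_Mac = 4.81882 yrs; D_mod = 4.62236 yrs.
DV01 ≈ 4.62236 × 4,447.4089 × 0.0001 = 2.055755.

¥2.056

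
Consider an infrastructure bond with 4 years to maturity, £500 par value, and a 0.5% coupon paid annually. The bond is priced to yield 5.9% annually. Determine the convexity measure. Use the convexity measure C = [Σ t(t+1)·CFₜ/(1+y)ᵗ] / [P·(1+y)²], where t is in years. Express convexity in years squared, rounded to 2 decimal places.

17.63

With y = 0.059:
  t   CF        PV=CF/(1+0.059)^t    t·PV        t(t+1)·PV
  1         2.50         2.3607         2.3607           4.7214
  2         2.50         2.2292         4.4584          13.3752
  3         2.50         2.1050         6.3150          25.2600
  4       502.50       399.5326     1,598.1304       7,990.6521
  Σ                    406.2275     1,611.2645       8,034.0087
P = 406.2275.
Convexity = Σ t(t+1)·PV / [P·(1+y)²] = 8,034.0087 / (406.2275 × 1.121481) = 17.63482.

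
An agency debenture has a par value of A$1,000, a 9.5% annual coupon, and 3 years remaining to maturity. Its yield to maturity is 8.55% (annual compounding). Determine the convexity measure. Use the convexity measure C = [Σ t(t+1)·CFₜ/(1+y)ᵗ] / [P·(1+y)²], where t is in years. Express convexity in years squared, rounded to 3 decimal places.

With y = 0.0855:
  t   CF        PV=CF/(1+0.0855)^t    t·PV        t(t+1)·PV
  1        95.00        87.5173        87.5173         175.0345
  2        95.00        80.6239       161.2479         483.7436
  3     1,095.00       856.1003     2,568.3008      10,273.2033
  Σ                  1,024.2415     2,817.0659      10,931.9814
P = 1,024.2415.
Convexity = Σ t(t+1)·PV / [P·(1+y)²] = 10,931.9814 / (1,024.2415 × 1.178310) = 9.05809.

9.058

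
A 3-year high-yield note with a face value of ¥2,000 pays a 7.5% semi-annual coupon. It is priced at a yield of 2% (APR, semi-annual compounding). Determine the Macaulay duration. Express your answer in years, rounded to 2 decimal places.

Periodic yield y = 0.01. Discount each cash flow and weight by its period:
  t   CF        PV=CF/(1+0.01)^t    t·PV
  1        75.00        74.2574        74.2574
  2        75.00        73.5222       147.0444
  3        75.00        72.7943       218.3828
  4        75.00        72.0735       288.2941
  5        75.00        71.3599       356.7996
  6     2,075.00     1,954.7439    11,728.4632
  Σ                  2,318.7512    12,813.2415
Price P = Σ PV = 2,318.7512.
Macaulay duration = Σ(t·PV) / P = 12,813.2415 / 2,318.7512 = 5.52592 half-year periods.
In years: 5.52592 / 2 = 2.76296 years.

2.76 years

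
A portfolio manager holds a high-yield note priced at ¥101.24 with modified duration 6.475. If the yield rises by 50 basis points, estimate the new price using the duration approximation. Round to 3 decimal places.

Duration approximation: ΔP/P ≈ -D_mod · Δy = -6.475 × (+0.005) = -0.032375.
New price ≈ 101.24 × (1 - 0.032375) = 97.962355.

¥97.962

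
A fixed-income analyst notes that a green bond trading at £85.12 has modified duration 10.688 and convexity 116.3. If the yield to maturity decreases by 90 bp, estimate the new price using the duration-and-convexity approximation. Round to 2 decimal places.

£93.71

Duration effect: -D_mod·Δy = -10.688 × (-0.009) = +0.096192
Convexity effect: ½·C·(Δy)² = 0.5 × 116.3 × (-0.009)² = +0.00471015
ΔP/P ≈ +0.096192 + 0.00471015 = +0.10090215
New price ≈ 85.12 × (1 + 0.10090215) = 93.708791008.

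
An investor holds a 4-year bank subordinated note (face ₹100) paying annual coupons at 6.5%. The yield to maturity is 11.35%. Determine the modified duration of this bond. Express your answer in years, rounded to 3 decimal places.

3.247 years

Periodic yield y = 0.1135. First find Macaulay duration:
  t   CF        PV=CF/(1+0.1135)^t    t·PV
  1         6.50         5.8374         5.8374
  2         6.50         5.2424        10.4849
  3         6.50         4.7081        14.1242
  4       106.50        69.2769       277.1078
  Σ                     85.0649       307.5543
P = 85.0649; Macaulay duration = 307.5543 / 85.0649 = 3.61553 years.
Modified duration = D_Mac / (1 + y) = 3.61553 / 1.1135 = 3.24699 years.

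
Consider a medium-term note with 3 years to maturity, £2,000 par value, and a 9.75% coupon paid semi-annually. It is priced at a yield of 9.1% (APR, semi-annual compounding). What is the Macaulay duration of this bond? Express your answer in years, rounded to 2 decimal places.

Periodic yield y = 0.0455. Discount each cash flow and weight by its period:
  t   CF        PV=CF/(1+0.0455)^t    t·PV
  1        97.50        93.2568        93.2568
  2        97.50        89.1983       178.3966
  3        97.50        85.3164       255.9492
  4        97.50        81.6034       326.4138
  5        97.50        78.0521       390.2604
  6     2,097.50     1,606.0451     9,636.2708
  Σ                  2,033.4722    10,880.5475
Price P = Σ PV = 2,033.4722.
Macaulay duration = Σ(t·PV) / P = 10,880.5475 / 2,033.4722 = 5.35072 half-year periods.
In years: 5.35072 / 2 = 2.67536 years.

2.68 years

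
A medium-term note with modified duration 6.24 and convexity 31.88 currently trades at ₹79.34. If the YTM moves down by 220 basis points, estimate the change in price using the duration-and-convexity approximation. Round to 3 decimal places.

+₹11.504

Duration effect: -D_mod·Δy = -6.24 × (-0.022) = +0.137280
Convexity effect: ½·C·(Δy)² = 0.5 × 31.88 × (-0.022)² = +0.00771496
ΔP/P ≈ +0.137280 + 0.00771496 = +0.14499496
ΔP ≈ 79.34 × (+0.14499496) = +11.5039001264.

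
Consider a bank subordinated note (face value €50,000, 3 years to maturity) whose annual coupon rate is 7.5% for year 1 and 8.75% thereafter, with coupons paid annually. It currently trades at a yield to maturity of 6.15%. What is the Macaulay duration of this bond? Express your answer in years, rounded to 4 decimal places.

Periodic yield y = 0.0615. Discount each cash flow and weight by its year:
  t   CF        PV=CF/(1+0.0615)^t    t·PV
  1     3,750.00     3,532.7367     3,532.7367
  2     4,375.00     3,882.7378     7,765.4755
  3    54,375.00    45,461.0303   136,383.0910
  Σ                 52,876.5048   147,681.3033
Price P = Σ PV = 52,876.5048.
Macaulay duration = Σ(t·PV) / P = 147,681.3033 / 52,876.5048 = 2.79295 years.

2.7929 years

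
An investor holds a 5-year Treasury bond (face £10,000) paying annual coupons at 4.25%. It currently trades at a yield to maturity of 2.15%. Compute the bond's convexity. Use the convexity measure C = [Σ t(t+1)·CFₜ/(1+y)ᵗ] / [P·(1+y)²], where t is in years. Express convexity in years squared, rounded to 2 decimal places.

With y = 0.0215:
  t   CF        PV=CF/(1+0.0215)^t    t·PV        t(t+1)·PV
  1       425.00       416.0548       416.0548         832.1096
  2       425.00       407.2979       814.5958       2,443.7875
  3       425.00       398.7253     1,196.1760       4,784.7039
  4       425.00       390.3332     1,561.3326       7,806.6632
  5    10,425.00     9,373.1207    46,865.6034     281,193.6205
  Σ                 10,985.5319    50,853.7627     297,060.8847
P = 10,985.5319.
Convexity = Σ t(t+1)·PV / [P·(1+y)²] = 297,060.8847 / (10,985.5319 × 1.043462) = 25.91479.

25.91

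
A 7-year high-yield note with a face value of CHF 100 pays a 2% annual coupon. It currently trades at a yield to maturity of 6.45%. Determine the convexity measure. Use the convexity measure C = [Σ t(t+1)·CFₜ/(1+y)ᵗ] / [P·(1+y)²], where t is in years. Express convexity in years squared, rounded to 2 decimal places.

With y = 0.0645:
  t   CF        PV=CF/(1+0.0645)^t    t·PV        t(t+1)·PV
  1         2.00         1.8788         1.8788           3.7576
  2         2.00         1.7650         3.5300          10.5899
  3         2.00         1.6580         4.9741          19.8964
  4         2.00         1.5576         6.2303          31.1514
  5         2.00         1.4632         7.3160          43.8958
  6         2.00         1.3745         8.2472          57.7305
  7       102.00        65.8538       460.9763       3,687.8100
  Σ                     75.5509       493.1526       3,854.8316
P = 75.5509.
Convexity = Σ t(t+1)·PV / [P·(1+y)²] = 3,854.8316 / (75.5509 × 1.133160) = 45.02716.

45.03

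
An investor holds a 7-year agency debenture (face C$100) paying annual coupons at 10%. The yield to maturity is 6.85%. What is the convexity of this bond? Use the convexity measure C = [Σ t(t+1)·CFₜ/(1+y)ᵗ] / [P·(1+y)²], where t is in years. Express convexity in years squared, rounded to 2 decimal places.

35.13

With y = 0.0685:
  t   CF        PV=CF/(1+0.0685)^t    t·PV        t(t+1)·PV
  1        10.00         9.3589         9.3589          18.7178
  2        10.00         8.7589        17.5179          52.5536
  3        10.00         8.1974        24.5922          98.3689
  4        10.00         7.6719        30.6875         153.4376
  5        10.00         7.1800        35.9002         215.4014
  6        10.00         6.7197        40.3185         282.2293
  7       110.00        69.1785       484.2493       3,873.9947
  Σ                    117.0654       642.6246       4,694.7034
P = 117.0654.
Convexity = Σ t(t+1)·PV / [P·(1+y)²] = 4,694.7034 / (117.0654 × 1.141692) = 35.12615.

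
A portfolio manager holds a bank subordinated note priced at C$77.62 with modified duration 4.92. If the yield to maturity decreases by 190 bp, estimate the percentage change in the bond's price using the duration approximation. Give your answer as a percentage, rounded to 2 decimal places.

+9.35%

Duration approximation: ΔP/P ≈ -D_mod · Δy = -4.92 × (-0.019) = +0.093480.
As a percentage: +9.3480%.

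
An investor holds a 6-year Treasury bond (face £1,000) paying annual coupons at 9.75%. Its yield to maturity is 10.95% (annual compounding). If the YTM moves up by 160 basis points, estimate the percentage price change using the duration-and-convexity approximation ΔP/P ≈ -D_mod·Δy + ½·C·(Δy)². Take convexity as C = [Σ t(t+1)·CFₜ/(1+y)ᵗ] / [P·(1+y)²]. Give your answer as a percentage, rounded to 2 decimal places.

-6.57%

With y = 0.1095:
  t   CF        PV=CF/(1+0.1095)^t    t·PV        t(t+1)·PV
  1        97.50        87.8774        87.8774         175.7548
  2        97.50        79.2045       158.4091         475.2272
  3        97.50        71.3876       214.1628         856.6510
  4        97.50        64.3421       257.3685       1,286.8425
  5        97.50        57.9920       289.9600       1,739.7600
  6     1,097.50       588.3567     3,530.1401      24,710.9806
  Σ                    949.1603     4,537.9178      29,245.2161
P = 949.1603; D_Mac = 4.78098 yrs; D_mod = 4.30913 yrs; C = 25.02999.
Duration effect: -4.30913 × (+0.016) = -0.068946
Convexity effect: 0.5 × 25.02999 × (0.016)² = +0.0032038
ΔP/P ≈ -0.068946 + 0.0032038 = -0.065742 = -6.5742%.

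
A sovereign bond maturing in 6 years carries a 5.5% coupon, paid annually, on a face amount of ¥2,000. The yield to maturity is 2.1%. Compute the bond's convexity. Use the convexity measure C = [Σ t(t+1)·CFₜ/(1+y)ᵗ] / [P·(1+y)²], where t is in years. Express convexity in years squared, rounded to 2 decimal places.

With y = 0.021:
  t   CF        PV=CF/(1+0.021)^t    t·PV        t(t+1)·PV
  1       110.00       107.7375       107.7375         215.4750
  2       110.00       105.5216       211.0431         633.1294
  3       110.00       103.3512       310.0536       1,240.2142
  4       110.00       101.2255       404.9018       2,024.5090
  5       110.00        99.1434       495.7172       2,974.3031
  6     2,110.00     1,862.6360    11,175.8163      78,230.7139
  Σ                  2,379.6152    12,705.2694      85,318.3446
P = 2,379.6152.
Convexity = Σ t(t+1)·PV / [P·(1+y)²] = 85,318.3446 / (2,379.6152 × 1.042441) = 34.39412.

34.39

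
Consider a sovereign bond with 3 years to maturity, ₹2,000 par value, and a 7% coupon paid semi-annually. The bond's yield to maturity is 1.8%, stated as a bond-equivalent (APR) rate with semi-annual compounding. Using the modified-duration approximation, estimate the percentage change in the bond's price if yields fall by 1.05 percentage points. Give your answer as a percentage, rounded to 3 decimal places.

+2.890%

Periodic yield y = 0.009. Modified duration first:
  t   CF        PV=CF/(1+0.009)^t    t·PV
  1        70.00        69.3756        69.3756
  2        70.00        68.7568       137.5136
  3        70.00        68.1435       204.4305
  4        70.00        67.5357       270.1428
  5        70.00        66.9333       334.6665
  6     2,070.00     1,961.6582    11,769.9495
  Σ                  2,302.4032    12,786.0785
P = 2,302.4032; D_Mac = 5.55336 half-year periods = 2.77668 yrs; D_mod = 2.77668/(1+0.009) = 2.75191 yrs.
ΔP/P ≈ -D_mod · Δy = -2.75191 × (-0.0105) = +0.028895 = +2.8895%.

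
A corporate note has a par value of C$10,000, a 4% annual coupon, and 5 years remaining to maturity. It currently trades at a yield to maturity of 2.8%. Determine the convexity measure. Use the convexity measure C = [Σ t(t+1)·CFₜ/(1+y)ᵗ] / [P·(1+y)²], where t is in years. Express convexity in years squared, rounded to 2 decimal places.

With y = 0.028:
  t   CF        PV=CF/(1+0.028)^t    t·PV        t(t+1)·PV
  1       400.00       389.1051       389.1051         778.2101
  2       400.00       378.5069       757.0137       2,271.0412
  3       400.00       368.1973     1,104.5920       4,418.3681
  4       400.00       358.1686     1,432.6745       7,163.3724
  5    10,400.00     9,058.7394    45,293.6970     271,762.1819
  Σ                 10,552.7173    48,977.0823     286,393.1737
P = 10,552.7173.
Convexity = Σ t(t+1)·PV / [P·(1+y)²] = 286,393.1737 / (10,552.7173 × 1.056784) = 25.68101.

25.68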